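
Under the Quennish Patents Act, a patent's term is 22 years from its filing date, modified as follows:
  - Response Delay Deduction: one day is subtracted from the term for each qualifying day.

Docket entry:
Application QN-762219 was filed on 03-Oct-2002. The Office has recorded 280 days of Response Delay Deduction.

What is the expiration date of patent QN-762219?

December 28, 2023

Base term: filing date + 22 years → 3 October 2024.
Response Delay Deduction: −280 days → 28 December 2023.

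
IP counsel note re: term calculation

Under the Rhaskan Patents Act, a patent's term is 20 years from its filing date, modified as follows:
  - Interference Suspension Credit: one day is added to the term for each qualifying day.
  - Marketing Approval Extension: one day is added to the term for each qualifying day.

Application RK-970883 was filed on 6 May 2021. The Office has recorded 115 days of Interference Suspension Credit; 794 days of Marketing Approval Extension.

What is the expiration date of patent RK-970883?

Base term: filing date + 20 years → 6 May 2041.
Interference Suspension Credit: +115 days → 29 August 2041.
Marketing Approval Extension: +794 days → 1 November 2043.

November 1, 2043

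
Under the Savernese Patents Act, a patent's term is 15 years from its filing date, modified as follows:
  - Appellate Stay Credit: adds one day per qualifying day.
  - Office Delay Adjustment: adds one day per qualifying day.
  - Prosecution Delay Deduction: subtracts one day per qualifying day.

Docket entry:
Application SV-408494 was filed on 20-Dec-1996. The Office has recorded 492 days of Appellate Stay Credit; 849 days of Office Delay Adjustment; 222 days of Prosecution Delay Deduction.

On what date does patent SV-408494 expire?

2015-01-12

Base term: filing date + 15 years → 20 December 2011.
Appellate Stay Credit: +492 days → 25 April 2013.
Office Delay Adjustment: +849 days → 22 August 2015.
Prosecution Delay Deduction: −222 days → 12 January 2015.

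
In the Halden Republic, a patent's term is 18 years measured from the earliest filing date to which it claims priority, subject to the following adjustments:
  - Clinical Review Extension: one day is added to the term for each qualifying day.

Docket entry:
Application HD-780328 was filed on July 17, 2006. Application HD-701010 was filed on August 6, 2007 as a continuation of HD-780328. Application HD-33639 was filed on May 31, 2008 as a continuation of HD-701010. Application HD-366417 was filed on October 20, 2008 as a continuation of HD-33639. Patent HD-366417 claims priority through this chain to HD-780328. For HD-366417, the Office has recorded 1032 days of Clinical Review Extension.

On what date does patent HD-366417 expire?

Earliest priority filing: 17 July 2006.
Base term: 17 July 2006 + 18 years → 17 July 2024.
Clinical Review Extension: +1032 days → 15 May 2027.

May 15, 2027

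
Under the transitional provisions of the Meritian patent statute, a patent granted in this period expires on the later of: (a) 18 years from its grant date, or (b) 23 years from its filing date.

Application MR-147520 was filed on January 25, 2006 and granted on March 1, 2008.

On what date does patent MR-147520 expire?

January 25, 2029

(a) grant + 18 years → 1 March 2026.
(b) filing + 23 years → 25 January 2029.
Later of the two: 25 January 2029.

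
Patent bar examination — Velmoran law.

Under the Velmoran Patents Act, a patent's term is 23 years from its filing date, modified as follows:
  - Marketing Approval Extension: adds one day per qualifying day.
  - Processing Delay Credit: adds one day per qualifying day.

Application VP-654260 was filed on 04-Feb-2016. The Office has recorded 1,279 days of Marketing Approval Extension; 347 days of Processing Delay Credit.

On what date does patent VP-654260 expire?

Base term: filing date + 23 years → 4 February 2039.
Marketing Approval Extension: +1279 days → 6 August 2042.
Processing Delay Credit: +347 days → 19 July 2043.

2043-07-19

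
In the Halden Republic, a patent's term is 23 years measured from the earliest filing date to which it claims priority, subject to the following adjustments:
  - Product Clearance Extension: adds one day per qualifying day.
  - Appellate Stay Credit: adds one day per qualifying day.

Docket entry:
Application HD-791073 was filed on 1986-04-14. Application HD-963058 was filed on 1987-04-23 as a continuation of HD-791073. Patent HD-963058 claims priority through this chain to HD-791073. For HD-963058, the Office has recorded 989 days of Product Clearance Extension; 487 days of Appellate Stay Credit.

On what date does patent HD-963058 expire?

Earliest priority filing: 14 April 1986.
Base term: 14 April 1986 + 23 years → 14 April 2009.
Product Clearance Extension: +989 days → 29 December 2011.
Appellate Stay Credit: +487 days → 29 April 2013.

April 29, 2013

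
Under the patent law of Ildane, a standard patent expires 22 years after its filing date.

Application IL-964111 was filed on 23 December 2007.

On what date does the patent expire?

Filing date + 22 years → 23 December 2029.

December 23, 2029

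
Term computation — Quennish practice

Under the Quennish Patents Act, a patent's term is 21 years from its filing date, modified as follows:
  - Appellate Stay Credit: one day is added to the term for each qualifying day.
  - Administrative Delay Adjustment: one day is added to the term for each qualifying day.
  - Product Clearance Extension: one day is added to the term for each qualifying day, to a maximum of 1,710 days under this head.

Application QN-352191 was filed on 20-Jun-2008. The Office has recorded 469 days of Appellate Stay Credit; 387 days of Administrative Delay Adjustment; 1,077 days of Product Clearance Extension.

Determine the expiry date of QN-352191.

Base term: filing date + 21 years → 20 June 2029.
Appellate Stay Credit: +469 days → 2 October 2030.
Administrative Delay Adjustment: +387 days → 24 October 2031.
Product Clearance Extension: 1077 days (within the 1710-day cap) → +1077 days → 5 October 2034.

October 5, 2034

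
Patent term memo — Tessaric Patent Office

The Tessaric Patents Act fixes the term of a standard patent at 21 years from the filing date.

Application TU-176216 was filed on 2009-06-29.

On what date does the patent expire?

2030-06-29

Filing date + 21 years → 29 June 2030.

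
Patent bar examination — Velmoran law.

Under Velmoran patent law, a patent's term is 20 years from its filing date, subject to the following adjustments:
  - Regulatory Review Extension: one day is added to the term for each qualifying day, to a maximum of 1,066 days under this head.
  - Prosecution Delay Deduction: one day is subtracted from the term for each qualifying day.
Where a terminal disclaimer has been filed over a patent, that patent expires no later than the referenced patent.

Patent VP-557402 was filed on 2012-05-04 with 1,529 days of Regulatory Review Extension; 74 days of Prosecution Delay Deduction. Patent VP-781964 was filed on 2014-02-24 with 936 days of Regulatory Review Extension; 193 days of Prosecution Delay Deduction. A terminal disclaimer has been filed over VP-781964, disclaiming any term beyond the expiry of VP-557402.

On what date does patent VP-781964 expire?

January 21, 2035

Natural term of VP-781964:
  Base: filing + 20 years → 24 February 2034.
  Regulatory Review Extension: 936 days (within the 1066-day cap) → +936 days → 17 September 2036.
  Prosecution Delay Deduction: −193 days → 8 March 2036.
Expiry of referenced patent VP-557402:
  Base: filing + 20 years → 4 May 2032.
  Regulatory Review Extension: 1529 days claimed exceeds the 1066-day cap, so +1066 days → 5 April 2035.
  Prosecution Delay Deduction: −74 days → 21 January 2035.
Terminal disclaimer: VP-781964 expires on the earlier of 8 March 2036 and 21 January 2035.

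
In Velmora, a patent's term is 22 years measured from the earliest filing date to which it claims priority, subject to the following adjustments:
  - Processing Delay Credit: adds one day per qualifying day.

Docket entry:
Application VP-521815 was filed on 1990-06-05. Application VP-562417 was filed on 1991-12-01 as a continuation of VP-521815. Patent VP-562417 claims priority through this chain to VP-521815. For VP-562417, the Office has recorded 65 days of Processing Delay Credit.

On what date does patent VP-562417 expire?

Earliest priority filing: 5 June 1990.
Base term: 5 June 1990 + 22 years → 5 June 2012.
Processing Delay Credit: +65 days → 9 August 2012.

2012-08-09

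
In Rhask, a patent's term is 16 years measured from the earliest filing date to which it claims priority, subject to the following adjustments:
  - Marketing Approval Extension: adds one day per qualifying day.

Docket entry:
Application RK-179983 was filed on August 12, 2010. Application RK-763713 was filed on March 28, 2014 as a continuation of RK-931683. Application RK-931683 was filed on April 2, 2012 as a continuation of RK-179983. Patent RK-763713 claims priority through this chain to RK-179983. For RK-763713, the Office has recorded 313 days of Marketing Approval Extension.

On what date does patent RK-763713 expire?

Earliest priority filing: 12 August 2010.
Base term: 12 August 2010 + 16 years → 12 August 2026.
Marketing Approval Extension: +313 days → 21 June 2027.

June 21, 2027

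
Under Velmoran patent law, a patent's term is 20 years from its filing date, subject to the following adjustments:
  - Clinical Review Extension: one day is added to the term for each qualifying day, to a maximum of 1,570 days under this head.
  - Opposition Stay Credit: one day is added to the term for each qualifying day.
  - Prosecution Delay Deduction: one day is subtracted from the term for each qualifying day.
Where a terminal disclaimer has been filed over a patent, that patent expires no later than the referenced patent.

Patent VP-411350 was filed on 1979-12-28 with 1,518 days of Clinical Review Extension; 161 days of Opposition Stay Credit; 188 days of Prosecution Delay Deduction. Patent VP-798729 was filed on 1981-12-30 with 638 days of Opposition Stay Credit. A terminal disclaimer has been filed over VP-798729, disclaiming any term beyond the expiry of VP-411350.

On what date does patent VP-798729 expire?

Natural term of VP-798729:
  Base: filing + 20 years → 30 December 2001.
  Opposition Stay Credit: +638 days → 29 September 2003.
Expiry of referenced patent VP-411350:
  Base: filing + 20 years → 28 December 1999.
  Clinical Review Extension: 1518 days (within the 1570-day cap) → +1518 days → 23 February 2004.
  Opposition Stay Credit: +161 days → 2 August 2004.
  Prosecution Delay Deduction: −188 days → 27 January 2004.
Terminal disclaimer: VP-798729 expires on the earlier of 29 September 2003 and 27 January 2004.

2003-09-29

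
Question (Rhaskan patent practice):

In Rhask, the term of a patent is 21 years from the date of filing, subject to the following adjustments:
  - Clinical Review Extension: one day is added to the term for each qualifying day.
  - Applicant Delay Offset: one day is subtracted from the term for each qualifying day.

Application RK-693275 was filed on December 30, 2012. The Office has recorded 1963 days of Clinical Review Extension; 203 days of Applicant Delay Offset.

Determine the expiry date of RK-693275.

Base term: filing date + 21 years → 30 December 2033.
Clinical Review Extension: +1963 days → 16 May 2039.
Applicant Delay Offset: −203 days → 25 October 2038.

2038-10-25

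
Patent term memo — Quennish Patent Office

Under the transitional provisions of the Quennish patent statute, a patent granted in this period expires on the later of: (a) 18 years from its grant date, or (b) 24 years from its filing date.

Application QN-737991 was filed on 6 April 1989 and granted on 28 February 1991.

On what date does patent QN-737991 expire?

(a) grant + 18 years → 28 February 2009.
(b) filing + 24 years → 6 April 2013.
Later of the two: 6 April 2013.

April 6, 2013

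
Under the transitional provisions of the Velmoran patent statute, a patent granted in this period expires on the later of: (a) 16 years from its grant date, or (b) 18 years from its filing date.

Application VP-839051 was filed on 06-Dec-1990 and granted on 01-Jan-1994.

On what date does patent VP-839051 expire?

2010-01-01

(a) grant + 16 years → 1 January 2010.
(b) filing + 18 years → 6 December 2008.
Later of the two: 1 January 2010.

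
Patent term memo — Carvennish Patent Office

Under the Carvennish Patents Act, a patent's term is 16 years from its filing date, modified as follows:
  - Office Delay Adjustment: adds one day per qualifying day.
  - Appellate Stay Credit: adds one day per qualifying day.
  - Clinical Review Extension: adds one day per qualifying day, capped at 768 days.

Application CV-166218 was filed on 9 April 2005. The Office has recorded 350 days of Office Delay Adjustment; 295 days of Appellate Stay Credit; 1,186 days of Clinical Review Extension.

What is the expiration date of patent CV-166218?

Base term: filing date + 16 years → 9 April 2021.
Office Delay Adjustment: +350 days → 25 March 2022.
Appellate Stay Credit: +295 days → 14 January 2023.
Clinical Review Extension: 1186 days claimed exceeds the 768-day cap, so +768 days → 20 February 2025.

2025-02-20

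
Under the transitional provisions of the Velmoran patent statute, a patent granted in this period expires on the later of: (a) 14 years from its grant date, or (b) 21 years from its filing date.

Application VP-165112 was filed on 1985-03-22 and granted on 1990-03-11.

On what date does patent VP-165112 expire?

(a) grant + 14 years → 11 March 2004.
(b) filing + 21 years → 22 March 2006.
Later of the two: 22 March 2006.

2006-03-22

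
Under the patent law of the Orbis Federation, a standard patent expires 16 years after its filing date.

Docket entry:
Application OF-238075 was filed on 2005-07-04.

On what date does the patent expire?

2021-07-04

Filing date + 16 years → 4 July 2021.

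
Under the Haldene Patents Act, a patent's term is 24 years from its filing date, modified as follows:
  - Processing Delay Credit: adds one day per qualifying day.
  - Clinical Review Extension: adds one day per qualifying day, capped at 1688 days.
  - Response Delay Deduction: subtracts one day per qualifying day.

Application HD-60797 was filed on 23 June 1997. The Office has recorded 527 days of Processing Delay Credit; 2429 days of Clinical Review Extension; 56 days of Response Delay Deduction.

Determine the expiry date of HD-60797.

May 22, 2027

Base term: filing date + 24 years → 23 June 2021.
Processing Delay Credit: +527 days → 2 December 2022.
Clinical Review Extension: 2429 days claimed exceeds the 1688-day cap, so +1688 days → 17 July 2027.
Response Delay Deduction: −56 days → 22 May 2027.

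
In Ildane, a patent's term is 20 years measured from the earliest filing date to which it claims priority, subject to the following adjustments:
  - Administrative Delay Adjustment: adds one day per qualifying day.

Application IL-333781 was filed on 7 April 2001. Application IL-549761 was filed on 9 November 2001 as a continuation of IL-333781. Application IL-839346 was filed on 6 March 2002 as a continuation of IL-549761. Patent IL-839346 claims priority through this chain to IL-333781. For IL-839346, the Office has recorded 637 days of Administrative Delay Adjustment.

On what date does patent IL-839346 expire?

Earliest priority filing: 7 April 2001.
Base term: 7 April 2001 + 20 years → 7 April 2021.
Administrative Delay Adjustment: +637 days → 4 January 2023.

January 4, 2023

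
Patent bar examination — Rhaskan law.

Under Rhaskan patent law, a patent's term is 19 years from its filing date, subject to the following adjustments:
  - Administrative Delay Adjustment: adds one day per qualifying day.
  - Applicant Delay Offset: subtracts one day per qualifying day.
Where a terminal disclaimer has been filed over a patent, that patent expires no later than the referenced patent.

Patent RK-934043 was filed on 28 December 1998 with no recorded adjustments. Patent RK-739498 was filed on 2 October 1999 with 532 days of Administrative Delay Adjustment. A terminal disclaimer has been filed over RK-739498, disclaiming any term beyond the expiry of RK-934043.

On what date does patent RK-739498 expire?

December 28, 2017

Natural term of RK-739498:
  Base: filing + 19 years → 2 October 2018.
  Administrative Delay Adjustment: +532 days → 17 March 2020.
Expiry of referenced patent RK-934043:
  Base: filing + 19 years → 28 December 2017.
Terminal disclaimer: RK-739498 expires on the earlier of 17 March 2020 and 28 December 2017.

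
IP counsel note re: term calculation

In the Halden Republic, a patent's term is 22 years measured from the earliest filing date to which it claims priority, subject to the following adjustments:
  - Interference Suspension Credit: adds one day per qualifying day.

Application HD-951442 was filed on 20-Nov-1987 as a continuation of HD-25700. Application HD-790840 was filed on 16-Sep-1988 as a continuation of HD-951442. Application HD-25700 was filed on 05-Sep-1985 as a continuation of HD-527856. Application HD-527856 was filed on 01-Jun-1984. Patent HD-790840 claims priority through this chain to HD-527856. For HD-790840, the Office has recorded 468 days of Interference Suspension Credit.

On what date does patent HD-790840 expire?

Earliest priority filing: 1 June 1984.
Base term: 1 June 1984 + 22 years → 1 June 2006.
Interference Suspension Credit: +468 days → 12 September 2007.

September 12, 2007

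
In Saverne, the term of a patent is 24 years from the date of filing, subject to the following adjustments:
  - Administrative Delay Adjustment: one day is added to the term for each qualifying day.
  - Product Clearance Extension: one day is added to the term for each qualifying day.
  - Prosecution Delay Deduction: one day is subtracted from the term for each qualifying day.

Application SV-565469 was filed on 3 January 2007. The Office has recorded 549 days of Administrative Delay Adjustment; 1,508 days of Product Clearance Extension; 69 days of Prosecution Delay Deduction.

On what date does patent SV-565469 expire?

2036-06-13

Base term: filing date + 24 years → 3 January 2031.
Administrative Delay Adjustment: +549 days → 5 July 2032.
Product Clearance Extension: +1508 days → 21 August 2036.
Prosecution Delay Deduction: −69 days → 13 June 2036.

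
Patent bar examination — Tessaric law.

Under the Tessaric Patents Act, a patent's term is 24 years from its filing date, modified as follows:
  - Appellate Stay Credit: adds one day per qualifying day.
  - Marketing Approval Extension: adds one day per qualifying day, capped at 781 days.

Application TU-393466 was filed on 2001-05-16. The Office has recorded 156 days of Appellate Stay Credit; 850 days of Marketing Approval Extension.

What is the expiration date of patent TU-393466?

2027-12-09

Base term: filing date + 24 years → 16 May 2025.
Appellate Stay Credit: +156 days → 19 October 2025.
Marketing Approval Extension: 850 days claimed exceeds the 781-day cap, so +781 days → 9 December 2027.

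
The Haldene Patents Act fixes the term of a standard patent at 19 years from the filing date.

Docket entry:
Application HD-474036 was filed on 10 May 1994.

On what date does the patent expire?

Filing date + 19 years → 10 May 2013.

2013-05-10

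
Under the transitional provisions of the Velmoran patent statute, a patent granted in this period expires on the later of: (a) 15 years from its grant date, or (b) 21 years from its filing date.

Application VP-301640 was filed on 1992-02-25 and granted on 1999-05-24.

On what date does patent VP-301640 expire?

2014-05-24

(a) grant + 15 years → 24 May 2014.
(b) filing + 21 years → 25 February 2013.
Later of the two: 24 May 2014.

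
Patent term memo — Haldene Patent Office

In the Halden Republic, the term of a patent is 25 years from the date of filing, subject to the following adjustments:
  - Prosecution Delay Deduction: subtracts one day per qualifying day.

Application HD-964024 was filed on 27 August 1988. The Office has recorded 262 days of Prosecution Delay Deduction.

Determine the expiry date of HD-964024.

Base term: filing date + 25 years → 27 August 2013.
Prosecution Delay Deduction: −262 days → 8 December 2012.

December 8, 2012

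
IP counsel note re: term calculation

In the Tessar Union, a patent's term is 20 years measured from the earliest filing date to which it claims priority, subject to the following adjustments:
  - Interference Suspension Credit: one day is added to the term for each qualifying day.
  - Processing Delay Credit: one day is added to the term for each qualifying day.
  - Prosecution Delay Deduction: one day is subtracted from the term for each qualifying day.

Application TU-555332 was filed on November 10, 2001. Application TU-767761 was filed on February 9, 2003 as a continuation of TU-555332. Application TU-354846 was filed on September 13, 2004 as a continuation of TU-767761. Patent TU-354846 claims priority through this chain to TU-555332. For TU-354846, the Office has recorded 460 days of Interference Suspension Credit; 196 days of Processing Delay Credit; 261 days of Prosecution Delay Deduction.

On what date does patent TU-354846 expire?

2022-12-10

Earliest priority filing: 10 November 2001.
Base term: 10 November 2001 + 20 years → 10 November 2021.
Interference Suspension Credit: +460 days → 13 February 2023.
Processing Delay Credit: +196 days → 28 August 2023.
Prosecution Delay Deduction: −261 days → 10 December 2022.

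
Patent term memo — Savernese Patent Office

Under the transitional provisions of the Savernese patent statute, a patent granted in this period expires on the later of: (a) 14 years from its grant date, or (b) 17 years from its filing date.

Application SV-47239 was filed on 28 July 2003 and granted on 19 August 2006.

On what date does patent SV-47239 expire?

August 19, 2020

(a) grant + 14 years → 19 August 2020.
(b) filing + 17 years → 28 July 2020.
Later of the two: 19 August 2020.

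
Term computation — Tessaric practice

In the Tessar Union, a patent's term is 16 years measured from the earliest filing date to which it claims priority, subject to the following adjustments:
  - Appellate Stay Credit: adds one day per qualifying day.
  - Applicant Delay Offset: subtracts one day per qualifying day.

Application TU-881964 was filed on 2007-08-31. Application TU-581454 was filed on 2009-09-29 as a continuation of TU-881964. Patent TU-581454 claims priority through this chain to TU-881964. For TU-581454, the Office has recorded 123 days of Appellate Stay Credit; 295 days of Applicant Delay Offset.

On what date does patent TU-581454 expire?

March 12, 2023

Earliest priority filing: 31 August 2007.
Base term: 31 August 2007 + 16 years → 31 August 2023.
Appellate Stay Credit: +123 days → 1 January 2024.
Applicant Delay Offset: −295 days → 12 March 2023.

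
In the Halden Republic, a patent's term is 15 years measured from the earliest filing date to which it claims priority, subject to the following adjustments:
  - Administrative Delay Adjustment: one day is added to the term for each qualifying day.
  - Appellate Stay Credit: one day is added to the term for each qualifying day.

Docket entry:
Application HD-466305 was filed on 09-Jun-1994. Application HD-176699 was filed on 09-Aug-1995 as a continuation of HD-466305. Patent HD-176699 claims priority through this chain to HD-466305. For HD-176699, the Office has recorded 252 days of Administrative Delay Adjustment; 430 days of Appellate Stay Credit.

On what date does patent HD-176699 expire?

2011-04-22

Earliest priority filing: 9 June 1994.
Base term: 9 June 1994 + 15 years → 9 June 2009.
Administrative Delay Adjustment: +252 days → 16 February 2010.
Appellate Stay Credit: +430 days → 22 April 2011.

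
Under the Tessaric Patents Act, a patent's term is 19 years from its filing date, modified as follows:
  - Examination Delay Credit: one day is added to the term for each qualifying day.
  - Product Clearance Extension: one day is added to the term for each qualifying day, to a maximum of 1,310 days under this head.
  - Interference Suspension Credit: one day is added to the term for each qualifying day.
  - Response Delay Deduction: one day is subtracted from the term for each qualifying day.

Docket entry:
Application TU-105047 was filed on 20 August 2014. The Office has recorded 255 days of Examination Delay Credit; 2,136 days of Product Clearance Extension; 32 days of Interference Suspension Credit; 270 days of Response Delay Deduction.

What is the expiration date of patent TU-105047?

Base term: filing date + 19 years → 20 August 2033.
Examination Delay Credit: +255 days → 2 May 2034.
Product Clearance Extension: 2136 days claimed exceeds the 1310-day cap, so +1310 days → 2 December 2037.
Interference Suspension Credit: +32 days → 3 January 2038.
Response Delay Deduction: −270 days → 8 April 2037.

April 8, 2037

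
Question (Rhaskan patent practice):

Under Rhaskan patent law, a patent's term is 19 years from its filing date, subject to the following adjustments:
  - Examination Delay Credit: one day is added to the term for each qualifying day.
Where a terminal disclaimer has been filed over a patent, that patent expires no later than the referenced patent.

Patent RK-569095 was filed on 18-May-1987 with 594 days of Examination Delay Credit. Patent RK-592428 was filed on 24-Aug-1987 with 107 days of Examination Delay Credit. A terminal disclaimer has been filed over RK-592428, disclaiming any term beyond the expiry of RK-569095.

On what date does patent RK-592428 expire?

Natural term of RK-592428:
  Base: filing + 19 years → 24 August 2006.
  Examination Delay Credit: +107 days → 9 December 2006.
Expiry of referenced patent RK-569095:
  Base: filing + 19 years → 18 May 2006.
  Examination Delay Credit: +594 days → 2 January 2008.
Terminal disclaimer: RK-592428 expires on the earlier of 9 December 2006 and 2 January 2008.

2006-12-09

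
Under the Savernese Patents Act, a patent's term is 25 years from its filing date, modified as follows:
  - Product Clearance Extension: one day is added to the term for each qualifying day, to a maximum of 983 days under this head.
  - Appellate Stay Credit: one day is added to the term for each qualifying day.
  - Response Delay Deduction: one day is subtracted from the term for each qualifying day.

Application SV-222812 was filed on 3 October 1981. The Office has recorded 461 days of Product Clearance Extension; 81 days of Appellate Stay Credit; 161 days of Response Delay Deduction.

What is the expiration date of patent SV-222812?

2007-10-19

Base term: filing date + 25 years → 3 October 2006.
Product Clearance Extension: 461 days (within the 983-day cap) → +461 days → 7 January 2008.
Appellate Stay Credit: +81 days → 28 March 2008.
Response Delay Deduction: −161 days → 19 October 2007.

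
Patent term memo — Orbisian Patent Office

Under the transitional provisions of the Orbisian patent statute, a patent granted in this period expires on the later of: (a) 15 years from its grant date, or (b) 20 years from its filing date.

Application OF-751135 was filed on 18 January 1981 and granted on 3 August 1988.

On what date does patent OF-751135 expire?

(a) grant + 15 years → 3 August 2003.
(b) filing + 20 years → 18 January 2001.
Later of the two: 3 August 2003.

2003-08-03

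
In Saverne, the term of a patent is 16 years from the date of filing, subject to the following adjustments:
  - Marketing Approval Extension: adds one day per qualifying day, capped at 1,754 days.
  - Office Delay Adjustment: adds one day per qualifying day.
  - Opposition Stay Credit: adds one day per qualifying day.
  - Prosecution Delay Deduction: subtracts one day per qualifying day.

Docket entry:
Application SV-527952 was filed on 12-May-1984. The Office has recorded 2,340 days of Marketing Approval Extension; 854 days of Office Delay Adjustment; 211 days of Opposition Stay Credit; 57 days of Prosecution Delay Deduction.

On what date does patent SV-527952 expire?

2007-12-04

Base term: filing date + 16 years → 12 May 2000.
Marketing Approval Extension: 2340 days claimed exceeds the 1754-day cap, so +1754 days → 1 March 2005.
Office Delay Adjustment: +854 days → 3 July 2007.
Opposition Stay Credit: +211 days → 30 January 2008.
Prosecution Delay Deduction: −57 days → 4 December 2007.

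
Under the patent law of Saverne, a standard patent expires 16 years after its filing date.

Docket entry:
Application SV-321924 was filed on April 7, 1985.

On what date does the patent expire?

2001-04-07

Filing date + 16 years → 7 April 2001.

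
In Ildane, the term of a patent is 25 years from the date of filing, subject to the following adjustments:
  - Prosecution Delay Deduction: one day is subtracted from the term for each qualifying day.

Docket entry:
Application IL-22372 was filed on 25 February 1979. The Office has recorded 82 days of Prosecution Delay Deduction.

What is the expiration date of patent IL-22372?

Base term: filing date + 25 years → 25 February 2004.
Prosecution Delay Deduction: −82 days → 5 December 2003.

December 5, 2003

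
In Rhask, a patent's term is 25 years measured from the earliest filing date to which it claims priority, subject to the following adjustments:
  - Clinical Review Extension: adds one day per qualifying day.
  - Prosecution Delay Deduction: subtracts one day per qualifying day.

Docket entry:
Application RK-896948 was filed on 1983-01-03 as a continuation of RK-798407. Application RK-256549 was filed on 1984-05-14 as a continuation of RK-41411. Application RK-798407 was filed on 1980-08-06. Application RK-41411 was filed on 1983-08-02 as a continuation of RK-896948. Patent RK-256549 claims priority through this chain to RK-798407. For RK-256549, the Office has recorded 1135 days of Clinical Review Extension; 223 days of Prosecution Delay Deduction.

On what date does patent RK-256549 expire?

February 4, 2008

Earliest priority filing: 6 August 1980.
Base term: 6 August 1980 + 25 years → 6 August 2005.
Clinical Review Extension: +1135 days → 14 September 2008.
Prosecution Delay Deduction: −223 days → 4 February 2008.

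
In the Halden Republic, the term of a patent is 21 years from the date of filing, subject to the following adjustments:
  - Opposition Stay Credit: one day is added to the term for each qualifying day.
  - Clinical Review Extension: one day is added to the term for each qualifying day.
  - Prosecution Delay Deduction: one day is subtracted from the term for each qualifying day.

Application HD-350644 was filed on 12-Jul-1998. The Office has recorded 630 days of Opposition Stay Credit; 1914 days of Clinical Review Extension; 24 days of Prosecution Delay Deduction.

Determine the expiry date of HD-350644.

Base term: filing date + 21 years → 12 July 2019.
Opposition Stay Credit: +630 days → 2 April 2021.
Clinical Review Extension: +1914 days → 29 June 2026.
Prosecution Delay Deduction: −24 days → 5 June 2026.

June 5, 2026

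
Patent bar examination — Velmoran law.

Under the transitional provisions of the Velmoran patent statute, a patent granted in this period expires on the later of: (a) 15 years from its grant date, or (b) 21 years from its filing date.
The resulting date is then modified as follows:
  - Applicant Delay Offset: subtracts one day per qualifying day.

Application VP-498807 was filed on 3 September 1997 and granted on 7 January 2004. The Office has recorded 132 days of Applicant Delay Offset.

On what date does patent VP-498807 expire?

August 28, 2018

(a) grant + 15 years → 7 January 2019.
(b) filing + 21 years → 3 September 2018.
Later of the two: 7 January 2019.
Applicant Delay Offset: −132 days → 28 August 2018.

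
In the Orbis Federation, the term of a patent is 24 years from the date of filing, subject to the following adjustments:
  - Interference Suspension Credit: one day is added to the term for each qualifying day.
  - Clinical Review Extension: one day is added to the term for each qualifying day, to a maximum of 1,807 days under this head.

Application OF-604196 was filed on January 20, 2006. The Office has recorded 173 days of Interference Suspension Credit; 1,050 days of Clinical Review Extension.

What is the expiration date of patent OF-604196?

May 27, 2033

Base term: filing date + 24 years → 20 January 2030.
Interference Suspension Credit: +173 days → 12 July 2030.
Clinical Review Extension: 1050 days (within the 1807-day cap) → +1050 days → 27 May 2033.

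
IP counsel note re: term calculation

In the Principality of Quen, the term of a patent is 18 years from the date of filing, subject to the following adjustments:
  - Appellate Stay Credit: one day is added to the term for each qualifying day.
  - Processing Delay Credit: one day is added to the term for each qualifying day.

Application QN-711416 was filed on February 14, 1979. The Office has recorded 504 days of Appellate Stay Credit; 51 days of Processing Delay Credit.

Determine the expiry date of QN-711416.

Base term: filing date + 18 years → 14 February 1997.
Appellate Stay Credit: +504 days → 3 July 1998.
Processing Delay Credit: +51 days → 23 August 1998.

1998-08-23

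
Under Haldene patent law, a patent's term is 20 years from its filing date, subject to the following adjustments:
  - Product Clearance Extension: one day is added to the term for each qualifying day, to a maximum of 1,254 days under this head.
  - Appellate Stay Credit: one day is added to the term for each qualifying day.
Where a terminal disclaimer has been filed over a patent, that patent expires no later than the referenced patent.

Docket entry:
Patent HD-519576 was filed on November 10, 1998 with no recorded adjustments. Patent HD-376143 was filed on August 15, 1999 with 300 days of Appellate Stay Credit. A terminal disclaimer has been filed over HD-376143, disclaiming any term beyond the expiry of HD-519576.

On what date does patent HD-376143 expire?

2018-11-10

Natural term of HD-376143:
  Base: filing + 20 years → 15 August 2019.
  Appellate Stay Credit: +300 days → 10 June 2020.
Expiry of referenced patent HD-519576:
  Base: filing + 20 years → 10 November 2018.
Terminal disclaimer: HD-376143 expires on the earlier of 10 June 2020 and 10 November 2018.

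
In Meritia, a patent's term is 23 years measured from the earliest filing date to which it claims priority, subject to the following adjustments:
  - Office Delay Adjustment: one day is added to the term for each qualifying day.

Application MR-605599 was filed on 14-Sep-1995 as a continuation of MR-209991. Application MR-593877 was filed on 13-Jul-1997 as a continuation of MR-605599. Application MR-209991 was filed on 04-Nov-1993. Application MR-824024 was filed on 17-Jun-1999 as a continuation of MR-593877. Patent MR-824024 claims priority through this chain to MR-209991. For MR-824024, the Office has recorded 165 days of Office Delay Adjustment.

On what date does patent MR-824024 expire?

Earliest priority filing: 4 November 1993.
Base term: 4 November 1993 + 23 years → 4 November 2016.
Office Delay Adjustment: +165 days → 18 April 2017.

2017-04-18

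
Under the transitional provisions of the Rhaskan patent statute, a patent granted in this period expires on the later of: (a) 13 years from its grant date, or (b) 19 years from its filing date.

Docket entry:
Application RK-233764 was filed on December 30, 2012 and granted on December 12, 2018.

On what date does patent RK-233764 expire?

(a) grant + 13 years → 12 December 2031.
(b) filing + 19 years → 30 December 2031.
Later of the two: 30 December 2031.

December 30, 2031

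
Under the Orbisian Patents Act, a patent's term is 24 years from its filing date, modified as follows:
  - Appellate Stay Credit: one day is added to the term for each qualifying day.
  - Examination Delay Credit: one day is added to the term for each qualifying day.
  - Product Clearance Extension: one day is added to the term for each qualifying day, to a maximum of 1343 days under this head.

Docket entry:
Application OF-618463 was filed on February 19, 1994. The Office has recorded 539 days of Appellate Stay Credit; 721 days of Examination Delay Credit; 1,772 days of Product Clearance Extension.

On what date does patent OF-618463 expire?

2025-04-06

Base term: filing date + 24 years → 19 February 2018.
Appellate Stay Credit: +539 days → 12 August 2019.
Examination Delay Credit: +721 days → 2 August 2021.
Product Clearance Extension: 1772 days claimed exceeds the 1343-day cap, so +1343 days → 6 April 2025.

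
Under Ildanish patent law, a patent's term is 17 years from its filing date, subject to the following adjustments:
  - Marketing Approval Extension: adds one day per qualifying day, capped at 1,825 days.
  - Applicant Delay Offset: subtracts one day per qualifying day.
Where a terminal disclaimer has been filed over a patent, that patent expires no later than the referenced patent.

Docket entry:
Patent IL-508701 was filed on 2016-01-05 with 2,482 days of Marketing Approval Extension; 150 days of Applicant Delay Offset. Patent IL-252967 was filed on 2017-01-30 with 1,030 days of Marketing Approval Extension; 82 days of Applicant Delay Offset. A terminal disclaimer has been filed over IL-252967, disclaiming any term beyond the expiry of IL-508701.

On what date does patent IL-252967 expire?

2036-09-04

Natural term of IL-252967:
  Base: filing + 17 years → 30 January 2034.
  Marketing Approval Extension: 1030 days (within the 1825-day cap) → +1030 days → 25 November 2036.
  Applicant Delay Offset: −82 days → 4 September 2036.
Expiry of referenced patent IL-508701:
  Base: filing + 17 years → 5 January 2033.
  Marketing Approval Extension: 2482 days claimed exceeds the 1825-day cap, so +1825 days → 4 January 2038.
  Applicant Delay Offset: −150 days → 7 August 2037.
Terminal disclaimer: IL-252967 expires on the earlier of 4 September 2036 and 7 August 2037.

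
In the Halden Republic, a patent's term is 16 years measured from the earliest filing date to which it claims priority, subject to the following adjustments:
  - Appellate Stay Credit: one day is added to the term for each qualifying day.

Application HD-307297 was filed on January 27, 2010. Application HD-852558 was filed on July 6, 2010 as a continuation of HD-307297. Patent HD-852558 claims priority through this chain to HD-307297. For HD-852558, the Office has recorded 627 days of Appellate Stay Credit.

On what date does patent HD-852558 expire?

2027-10-16

Earliest priority filing: 27 January 2010.
Base term: 27 January 2010 + 16 years → 27 January 2026.
Appellate Stay Credit: +627 days → 16 October 2027.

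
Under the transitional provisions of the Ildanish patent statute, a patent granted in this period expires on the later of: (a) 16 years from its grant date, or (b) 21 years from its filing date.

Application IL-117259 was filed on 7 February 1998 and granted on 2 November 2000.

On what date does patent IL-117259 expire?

2019-02-07

(a) grant + 16 years → 2 November 2016.
(b) filing + 21 years → 7 February 2019.
Later of the two: 7 February 2019.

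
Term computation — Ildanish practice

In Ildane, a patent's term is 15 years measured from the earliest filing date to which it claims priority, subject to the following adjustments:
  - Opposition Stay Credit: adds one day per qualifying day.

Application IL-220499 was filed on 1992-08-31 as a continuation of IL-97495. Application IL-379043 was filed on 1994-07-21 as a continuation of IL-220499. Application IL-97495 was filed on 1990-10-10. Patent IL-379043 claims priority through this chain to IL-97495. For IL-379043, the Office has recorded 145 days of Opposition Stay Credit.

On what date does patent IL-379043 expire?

March 4, 2006

Earliest priority filing: 10 October 1990.
Base term: 10 October 1990 + 15 years → 10 October 2005.
Opposition Stay Credit: +145 days → 4 March 2006.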